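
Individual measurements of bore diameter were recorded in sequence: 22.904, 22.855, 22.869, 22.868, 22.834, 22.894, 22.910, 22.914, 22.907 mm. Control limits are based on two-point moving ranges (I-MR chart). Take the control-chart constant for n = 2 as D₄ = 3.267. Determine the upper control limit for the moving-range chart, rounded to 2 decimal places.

0.08

Moving ranges: 0.049, 0.014, 0.001, 0.034, 0.060, 0.016, 0.004, 0.007; M̄R̄ = 0.1850 / 8 = 0.0231
UCL_MR = D₄·M̄R̄ = 3.267 × 0.0231 = 0.0755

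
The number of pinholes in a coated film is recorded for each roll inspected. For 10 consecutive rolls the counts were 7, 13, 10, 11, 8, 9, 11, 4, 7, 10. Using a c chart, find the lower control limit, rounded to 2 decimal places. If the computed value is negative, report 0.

c̄ = (7 + 13 + 10 + 11 + 8 + 9 + 11 + 4 + 7 + 10) / 10 = 90 / 10 = 9.0000
LCL = c̄ − 3√c̄ = 9.0000 − 3 × 3.0000 = 0.0000

0.00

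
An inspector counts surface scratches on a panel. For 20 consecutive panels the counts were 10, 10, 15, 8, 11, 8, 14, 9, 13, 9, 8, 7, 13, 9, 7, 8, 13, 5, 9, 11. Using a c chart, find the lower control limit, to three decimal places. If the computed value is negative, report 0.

c̄ = (10 + 10 + 15 + 8 + 11 + 8 + 14 + 9 + 13 + 9 + 8 + 7 + 13 + 9 + 7 + 8 + 13 + 5 + 9 + 11) / 20 = 197 / 20 = 9.8500
LCL = c̄ − 3√c̄ = 9.8500 − 3 × 3.1385 = 0.4346

0.435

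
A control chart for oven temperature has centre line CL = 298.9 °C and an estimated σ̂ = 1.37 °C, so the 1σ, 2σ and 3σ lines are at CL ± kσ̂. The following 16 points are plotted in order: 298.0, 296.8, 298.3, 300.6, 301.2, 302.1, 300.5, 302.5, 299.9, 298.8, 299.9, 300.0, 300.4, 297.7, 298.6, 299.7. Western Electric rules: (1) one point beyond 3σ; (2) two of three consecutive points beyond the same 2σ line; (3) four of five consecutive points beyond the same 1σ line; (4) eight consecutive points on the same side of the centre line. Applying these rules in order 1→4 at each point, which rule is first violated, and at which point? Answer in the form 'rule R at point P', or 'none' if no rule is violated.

rule 3 at point 7

Zone of each point (C = within 1σ̂, B = 1σ̂–2σ̂, A = 2σ̂–3σ̂, * = beyond 3σ̂; sign = side of CL): 1:-C, 2:-B, 3:-C, 4:+B, 5:+B, 6:+A, 7:+B, 8:+A, 9:+C, 10:-C, 11:+C, 12:+C, 13:+B, 14:-C, 15:-C, 16:+C
Rule 3 (four of five consecutive points beyond the same 1σ limit) is satisfied at point 7.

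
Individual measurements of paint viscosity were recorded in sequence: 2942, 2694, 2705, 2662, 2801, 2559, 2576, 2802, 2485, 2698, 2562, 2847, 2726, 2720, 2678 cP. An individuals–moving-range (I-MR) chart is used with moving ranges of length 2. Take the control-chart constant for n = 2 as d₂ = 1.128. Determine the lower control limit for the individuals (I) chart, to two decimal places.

2308.46

X̄ = (2942 + 2694 + 2705 + 2662 + 2801 + 2559 + 2576 + 2802 + 2485 + 2698 + 2562 + 2847 + 2726 + 2720 + 2678) / 15 = 2697.1333
Moving ranges: 248, 11, 43, 139, 242, 17, 226, 317, 213, 136, 285, 121, 6, 42; M̄R̄ = 2046.0000 / 14 = 146.1429
LCL = X̄ − 3·M̄R̄/d₂ = 2697.1333 − 3 × 146.1429 / 1.128 = 2308.4555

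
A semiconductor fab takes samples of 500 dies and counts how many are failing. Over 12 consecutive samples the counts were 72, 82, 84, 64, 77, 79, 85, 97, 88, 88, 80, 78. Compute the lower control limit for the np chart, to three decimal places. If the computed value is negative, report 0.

56.430

p̄ = Σdᵢ / (k·n) = 974 / (12 × 500) = 0.16233
LCL = np̄ − 3·√(np̄(1−p̄)) = 81.1667 − 3 × 8.2456 = 56.4297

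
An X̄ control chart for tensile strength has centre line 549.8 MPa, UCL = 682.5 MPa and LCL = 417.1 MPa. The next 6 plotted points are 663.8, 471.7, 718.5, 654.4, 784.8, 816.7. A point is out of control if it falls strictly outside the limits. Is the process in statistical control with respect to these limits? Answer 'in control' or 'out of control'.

out of control

Compare each point to [417.1, 682.5]: sample 3 = 718.5 > UCL; sample 5 = 784.8 > UCL; sample 6 = 816.7 > UCL.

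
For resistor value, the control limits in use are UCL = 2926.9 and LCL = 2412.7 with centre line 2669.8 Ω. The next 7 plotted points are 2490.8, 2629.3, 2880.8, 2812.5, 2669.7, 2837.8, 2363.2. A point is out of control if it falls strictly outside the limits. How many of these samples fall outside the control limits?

1

Compare each point to [2412.7, 2926.9]: sample 7 = 2363.2 < LCL.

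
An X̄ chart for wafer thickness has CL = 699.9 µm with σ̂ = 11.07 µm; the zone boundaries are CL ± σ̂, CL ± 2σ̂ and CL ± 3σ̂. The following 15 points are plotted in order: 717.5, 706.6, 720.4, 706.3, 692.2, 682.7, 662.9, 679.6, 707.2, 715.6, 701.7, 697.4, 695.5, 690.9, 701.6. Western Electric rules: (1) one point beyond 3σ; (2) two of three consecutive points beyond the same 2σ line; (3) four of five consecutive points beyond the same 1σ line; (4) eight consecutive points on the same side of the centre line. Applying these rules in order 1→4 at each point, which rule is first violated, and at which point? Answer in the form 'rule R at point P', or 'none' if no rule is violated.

Zone of each point (C = within 1σ̂, B = 1σ̂–2σ̂, A = 2σ̂–3σ̂, * = beyond 3σ̂; sign = side of CL): 1:+B, 2:+C, 3:+B, 4:+C, 5:-C, 6:-B, 7:-*, 8:-B, 9:+C, 10:+B, 11:+C, 12:-C, 13:-C, 14:-C, 15:+C
Rule 1 (one point beyond the 3σ limits) is satisfied at point 7.

rule 1 at point 7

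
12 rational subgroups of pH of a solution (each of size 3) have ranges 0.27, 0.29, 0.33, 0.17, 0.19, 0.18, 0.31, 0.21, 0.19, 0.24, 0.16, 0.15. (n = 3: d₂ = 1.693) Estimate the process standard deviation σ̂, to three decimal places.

R̄ = (0.27 + 0.29 + 0.33 + 0.17 + 0.19 + 0.18 + 0.31 + 0.21 + 0.19 + 0.24 + 0.16 + 0.15) / 12 = 0.2242
σ̂ = R̄ / d₂ = 0.2242 / 1.693 = 0.1324

0.132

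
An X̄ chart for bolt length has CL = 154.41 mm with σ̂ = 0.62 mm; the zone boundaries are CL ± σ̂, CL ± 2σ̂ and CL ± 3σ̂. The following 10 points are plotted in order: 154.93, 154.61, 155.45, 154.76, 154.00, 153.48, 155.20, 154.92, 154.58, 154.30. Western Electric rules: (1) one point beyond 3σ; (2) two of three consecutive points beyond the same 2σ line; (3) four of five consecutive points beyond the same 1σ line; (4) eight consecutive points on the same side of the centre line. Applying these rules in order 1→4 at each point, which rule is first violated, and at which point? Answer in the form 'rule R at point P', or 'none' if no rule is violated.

none

Zone of each point (C = within 1σ̂, B = 1σ̂–2σ̂, A = 2σ̂–3σ̂, * = beyond 3σ̂; sign = side of CL): 1:+C, 2:+C, 3:+B, 4:+C, 5:-C, 6:-B, 7:+B, 8:+C, 9:+C, 10:-C
No rule fires across all 10 points.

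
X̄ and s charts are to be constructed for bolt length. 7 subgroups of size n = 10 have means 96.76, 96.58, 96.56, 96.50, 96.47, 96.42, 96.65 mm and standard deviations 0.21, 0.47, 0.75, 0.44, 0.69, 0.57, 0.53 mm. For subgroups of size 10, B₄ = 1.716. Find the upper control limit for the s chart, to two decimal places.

s̄ = (0.21 + 0.47 + 0.75 + 0.44 + 0.69 + 0.57 + 0.53) / 7 = 0.5229
UCL_s = B₄·s̄ = 1.716 × 0.5229 = 0.8972

0.90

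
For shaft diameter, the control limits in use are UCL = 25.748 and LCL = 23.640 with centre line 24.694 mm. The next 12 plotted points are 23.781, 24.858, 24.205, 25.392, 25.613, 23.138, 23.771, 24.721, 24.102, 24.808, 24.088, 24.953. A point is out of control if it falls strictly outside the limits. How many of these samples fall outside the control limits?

Compare each point to [23.640, 25.748]: sample 6 = 23.138 < LCL.

1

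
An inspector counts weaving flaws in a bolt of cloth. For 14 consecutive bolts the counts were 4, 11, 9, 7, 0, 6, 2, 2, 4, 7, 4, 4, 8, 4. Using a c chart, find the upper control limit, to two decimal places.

11.95

c̄ = (4 + 11 + 9 + 7 + 0 + 6 + 2 + 2 + 4 + 7 + 4 + 4 + 8 + 4) / 14 = 72 / 14 = 5.1429
UCL = c̄ + 3√c̄ = 5.1429 + 3 × √5.1429 = 5.1429 + 3 × 2.2678 = 11.9462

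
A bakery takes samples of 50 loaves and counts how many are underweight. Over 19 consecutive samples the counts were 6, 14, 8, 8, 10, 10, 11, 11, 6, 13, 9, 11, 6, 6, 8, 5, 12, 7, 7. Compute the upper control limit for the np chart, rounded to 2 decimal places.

p̄ = Σdᵢ / (k·n) = 168 / (19 × 50) = 0.17684
UCL = np̄ + 3·√(np̄(1−p̄)) = 8.8421 + 3 × √(8.8421×0.82316) = 8.8421 + 3 × 2.6979 = 16.9357

16.94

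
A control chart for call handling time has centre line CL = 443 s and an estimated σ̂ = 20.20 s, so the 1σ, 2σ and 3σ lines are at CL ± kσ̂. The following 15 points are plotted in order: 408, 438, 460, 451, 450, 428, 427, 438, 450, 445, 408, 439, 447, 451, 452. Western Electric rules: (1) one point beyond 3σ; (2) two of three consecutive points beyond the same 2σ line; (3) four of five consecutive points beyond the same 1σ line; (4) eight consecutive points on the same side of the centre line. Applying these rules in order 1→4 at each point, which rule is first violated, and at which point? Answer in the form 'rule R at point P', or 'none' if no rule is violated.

Zone of each point (C = within 1σ̂, B = 1σ̂–2σ̂, A = 2σ̂–3σ̂, * = beyond 3σ̂; sign = side of CL): 1:-B, 2:-C, 3:+C, 4:+C, 5:+C, 6:-C, 7:-C, 8:-C, 9:+C, 10:+C, 11:-B, 12:-C, 13:+C, 14:+C, 15:+C
No rule fires across all 15 points.

none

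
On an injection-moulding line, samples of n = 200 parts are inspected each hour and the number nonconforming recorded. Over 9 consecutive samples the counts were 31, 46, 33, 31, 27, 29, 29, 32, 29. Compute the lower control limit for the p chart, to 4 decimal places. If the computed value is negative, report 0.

p̄ = Σdᵢ / (k·n) = 287 / (9 × 200) = 0.15944
LCL = p̄ − 3·√(p̄(1−p̄)/n) = 0.15944 − 3 × 0.02589 = 0.08179

0.0818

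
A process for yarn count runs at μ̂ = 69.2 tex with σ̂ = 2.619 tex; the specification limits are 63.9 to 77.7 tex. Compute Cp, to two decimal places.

0.88

Cp = (USL − LSL) / (6σ̂) = (77.7 − 63.9) / (6 × 2.619) = 13.8000 / 15.7140 = 0.8782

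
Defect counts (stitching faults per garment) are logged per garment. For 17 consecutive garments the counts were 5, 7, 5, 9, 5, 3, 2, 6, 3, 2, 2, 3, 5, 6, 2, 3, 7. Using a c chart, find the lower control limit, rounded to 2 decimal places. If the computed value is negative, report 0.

0.00

c̄ = (5 + 7 + 5 + 9 + 5 + 3 + 2 + 6 + 3 + 2 + 2 + 3 + 5 + 6 + 2 + 3 + 7) / 17 = 75 / 17 = 4.4118
LCL = c̄ − 3√c̄ = 4.4118 − 3 × 2.1004 = -1.8895 → 0 (cannot be negative)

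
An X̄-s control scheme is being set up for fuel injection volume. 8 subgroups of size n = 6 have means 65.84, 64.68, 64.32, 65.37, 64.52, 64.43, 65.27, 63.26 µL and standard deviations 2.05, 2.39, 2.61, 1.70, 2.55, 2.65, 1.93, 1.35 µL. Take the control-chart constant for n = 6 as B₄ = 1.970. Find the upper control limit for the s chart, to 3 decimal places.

4.243

s̄ = (2.05 + 2.39 + 2.61 + 1.70 + 2.55 + 2.65 + 1.93 + 1.35) / 8 = 2.1538
UCL_s = B₄·s̄ = 1.970 × 2.1538 = 4.2429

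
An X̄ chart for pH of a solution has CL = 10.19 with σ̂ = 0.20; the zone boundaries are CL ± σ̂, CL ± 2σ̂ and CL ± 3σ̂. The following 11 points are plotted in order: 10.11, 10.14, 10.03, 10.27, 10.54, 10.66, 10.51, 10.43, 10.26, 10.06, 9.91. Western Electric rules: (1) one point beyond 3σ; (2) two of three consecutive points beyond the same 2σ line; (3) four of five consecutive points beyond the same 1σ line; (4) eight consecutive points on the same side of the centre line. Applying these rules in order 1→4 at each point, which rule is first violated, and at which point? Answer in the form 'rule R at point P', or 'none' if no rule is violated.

rule 3 at point 8

Zone of each point (C = within 1σ̂, B = 1σ̂–2σ̂, A = 2σ̂–3σ̂, * = beyond 3σ̂; sign = side of CL): 1:-C, 2:-C, 3:-C, 4:+C, 5:+B, 6:+A, 7:+B, 8:+B, 9:+C, 10:-C, 11:-B
Rule 3 (four of five consecutive points beyond the same 1σ limit) is satisfied at point 8.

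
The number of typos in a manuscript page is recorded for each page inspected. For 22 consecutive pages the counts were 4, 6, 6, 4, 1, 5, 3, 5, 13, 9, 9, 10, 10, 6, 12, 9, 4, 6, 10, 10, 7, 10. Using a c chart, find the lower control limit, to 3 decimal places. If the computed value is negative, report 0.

c̄ = (4 + 6 + 6 + 4 + 1 + 5 + 3 + 5 + 13 + 9 + 9 + 10 + 10 + 6 + 12 + 9 + 4 + 6 + 10 + 10 + 7 + 10) / 22 = 159 / 22 = 7.2273
LCL = c̄ − 3√c̄ = 7.2273 − 3 × 2.6884 = -0.8378 → 0 (cannot be negative)

0.000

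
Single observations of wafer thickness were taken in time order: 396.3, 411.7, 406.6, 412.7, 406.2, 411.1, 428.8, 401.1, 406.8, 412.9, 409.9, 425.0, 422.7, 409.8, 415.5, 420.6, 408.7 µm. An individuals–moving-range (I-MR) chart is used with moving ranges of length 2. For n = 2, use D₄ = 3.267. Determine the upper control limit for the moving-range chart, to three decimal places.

30.873

Moving ranges: 15.4, 5.1, 6.1, 6.5, 4.9, 17.7, 27.7, 5.7, 6.1, 3.0, 15.1, 2.3, 12.9, 5.7, 5.1, 11.9; M̄R̄ = 151.2000 / 16 = 9.4500
UCL_MR = D₄·M̄R̄ = 3.267 × 9.4500 = 30.8731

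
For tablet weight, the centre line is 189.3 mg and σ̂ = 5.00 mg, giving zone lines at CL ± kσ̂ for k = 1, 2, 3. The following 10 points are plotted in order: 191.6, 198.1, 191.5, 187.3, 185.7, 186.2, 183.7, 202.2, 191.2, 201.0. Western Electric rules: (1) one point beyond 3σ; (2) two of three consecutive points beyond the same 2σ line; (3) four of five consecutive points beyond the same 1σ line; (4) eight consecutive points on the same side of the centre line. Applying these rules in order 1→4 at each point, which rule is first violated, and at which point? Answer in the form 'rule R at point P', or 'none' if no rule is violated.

Zone of each point (C = within 1σ̂, B = 1σ̂–2σ̂, A = 2σ̂–3σ̂, * = beyond 3σ̂; sign = side of CL): 1:+C, 2:+B, 3:+C, 4:-C, 5:-C, 6:-C, 7:-B, 8:+A, 9:+C, 10:+A
Rule 2 (two of three consecutive points beyond the same 2σ limit) is satisfied at point 10.

rule 2 at point 10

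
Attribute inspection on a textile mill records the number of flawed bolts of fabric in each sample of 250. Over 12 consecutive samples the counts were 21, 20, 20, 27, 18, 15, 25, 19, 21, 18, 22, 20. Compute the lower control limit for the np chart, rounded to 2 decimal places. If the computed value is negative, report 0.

p̄ = Σdᵢ / (k·n) = 246 / (12 × 250) = 0.08200
LCL = np̄ − 3·√(np̄(1−p̄)) = 20.5000 − 3 × 4.3381 = 7.4857

7.49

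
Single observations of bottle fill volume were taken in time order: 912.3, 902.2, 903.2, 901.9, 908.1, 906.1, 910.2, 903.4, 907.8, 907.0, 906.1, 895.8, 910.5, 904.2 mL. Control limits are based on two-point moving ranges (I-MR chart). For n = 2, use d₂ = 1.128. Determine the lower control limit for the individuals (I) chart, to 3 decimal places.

X̄ = (912.3 + 902.2 + 903.2 + 901.9 + 908.1 + 906.1 + 910.2 + 903.4 + 907.8 + 907.0 + 906.1 + 895.8 + 910.5 + 904.2) / 14 = 905.6286
Moving ranges: 10.1, 1.0, 1.3, 6.2, 2.0, 4.1, 6.8, 4.4, 0.8, 0.9, 10.3, 14.7, 6.3; M̄R̄ = 68.9000 / 13 = 5.3000
LCL = X̄ − 3·M̄R̄/d₂ = 905.6286 − 3 × 5.3000 / 1.128 = 891.5328

891.533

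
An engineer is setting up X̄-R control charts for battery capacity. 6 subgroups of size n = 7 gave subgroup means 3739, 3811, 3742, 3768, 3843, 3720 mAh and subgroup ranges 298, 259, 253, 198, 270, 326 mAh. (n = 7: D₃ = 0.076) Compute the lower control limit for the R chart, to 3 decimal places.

20.317

R̄ = (298 + 259 + 253 + 198 + 270 + 326) / 6 = 1604.0000 / 6 = 267.3333
LCL_R = D₃·R̄ = 0.076 × 267.3333 = 20.3173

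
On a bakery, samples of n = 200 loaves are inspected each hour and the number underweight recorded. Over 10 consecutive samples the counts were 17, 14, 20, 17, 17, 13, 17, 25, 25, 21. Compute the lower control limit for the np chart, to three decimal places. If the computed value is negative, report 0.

p̄ = Σdᵢ / (k·n) = 186 / (10 × 200) = 0.09300
LCL = np̄ − 3·√(np̄(1−p̄)) = 18.6000 − 3 × 4.1073 = 6.2780

6.278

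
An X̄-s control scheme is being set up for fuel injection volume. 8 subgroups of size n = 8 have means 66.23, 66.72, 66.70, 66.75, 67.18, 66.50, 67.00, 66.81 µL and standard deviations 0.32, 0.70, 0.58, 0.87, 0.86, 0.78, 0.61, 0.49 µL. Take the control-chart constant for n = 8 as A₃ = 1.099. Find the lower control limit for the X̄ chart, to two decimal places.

66.02

X̄̄ = (66.23 + 66.72 + 66.70 + 66.75 + 67.18 + 66.50 + 67.00 + 66.81) / 8 = 66.7362
s̄ = (0.32 + 0.70 + 0.58 + 0.87 + 0.86 + 0.78 + 0.61 + 0.49) / 8 = 0.6512
LCL = X̄̄ − A₃·s̄ = 66.7362 − 1.099 × 0.6512 = 66.0205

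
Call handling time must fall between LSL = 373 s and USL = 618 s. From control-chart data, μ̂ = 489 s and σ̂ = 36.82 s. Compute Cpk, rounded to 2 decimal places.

1.05

Cpu = (USL − μ̂) / (3σ̂) = (618 − 489) / (3 × 36.82) = 1.1678; Cpl = (μ̂ − LSL) / (3σ̂) = (489 − 373) / (3 × 36.82) = 1.0502; Cpk = min(Cpu, Cpl) = 1.0502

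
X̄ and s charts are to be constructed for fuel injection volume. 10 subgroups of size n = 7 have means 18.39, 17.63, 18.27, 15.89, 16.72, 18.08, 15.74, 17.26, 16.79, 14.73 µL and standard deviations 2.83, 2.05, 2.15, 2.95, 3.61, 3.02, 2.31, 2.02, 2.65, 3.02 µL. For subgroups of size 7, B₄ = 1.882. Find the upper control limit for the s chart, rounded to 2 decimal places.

s̄ = (2.83 + 2.05 + 2.15 + 2.95 + 3.61 + 3.02 + 2.31 + 2.02 + 2.65 + 3.02) / 10 = 2.6610
UCL_s = B₄·s̄ = 1.882 × 2.6610 = 5.0080

5.01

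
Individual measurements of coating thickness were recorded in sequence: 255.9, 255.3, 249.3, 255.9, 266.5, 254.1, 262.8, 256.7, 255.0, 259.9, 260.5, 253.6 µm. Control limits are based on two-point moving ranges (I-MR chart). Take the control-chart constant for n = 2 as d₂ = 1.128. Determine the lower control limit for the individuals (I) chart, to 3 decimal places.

241.385

X̄ = (255.9 + 255.3 + 249.3 + 255.9 + 266.5 + 254.1 + 262.8 + 256.7 + 255.0 + 259.9 + 260.5 + 253.6) / 12 = 257.1250
Moving ranges: 0.6, 6.0, 6.6, 10.6, 12.4, 8.7, 6.1, 1.7, 4.9, 0.6, 6.9; M̄R̄ = 65.1000 / 11 = 5.9182
LCL = X̄ − 3·M̄R̄/d₂ = 257.1250 − 3 × 5.9182 / 1.128 = 241.3852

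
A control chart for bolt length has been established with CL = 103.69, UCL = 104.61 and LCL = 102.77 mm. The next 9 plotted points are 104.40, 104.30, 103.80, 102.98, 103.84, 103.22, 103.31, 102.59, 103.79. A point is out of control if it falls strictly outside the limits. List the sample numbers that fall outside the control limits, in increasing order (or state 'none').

Compare each point to [102.77, 104.61]: sample 8 = 102.59 < LCL.

8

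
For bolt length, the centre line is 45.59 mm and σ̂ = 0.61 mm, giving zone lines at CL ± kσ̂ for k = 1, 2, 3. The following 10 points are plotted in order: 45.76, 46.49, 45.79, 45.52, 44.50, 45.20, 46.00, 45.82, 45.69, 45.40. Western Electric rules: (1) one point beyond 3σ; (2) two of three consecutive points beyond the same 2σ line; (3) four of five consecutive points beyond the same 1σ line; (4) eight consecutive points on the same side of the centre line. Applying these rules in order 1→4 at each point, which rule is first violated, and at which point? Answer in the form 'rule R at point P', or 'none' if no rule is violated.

none

Zone of each point (C = within 1σ̂, B = 1σ̂–2σ̂, A = 2σ̂–3σ̂, * = beyond 3σ̂; sign = side of CL): 1:+C, 2:+B, 3:+C, 4:-C, 5:-B, 6:-C, 7:+C, 8:+C, 9:+C, 10:-C
No rule fires across all 10 points.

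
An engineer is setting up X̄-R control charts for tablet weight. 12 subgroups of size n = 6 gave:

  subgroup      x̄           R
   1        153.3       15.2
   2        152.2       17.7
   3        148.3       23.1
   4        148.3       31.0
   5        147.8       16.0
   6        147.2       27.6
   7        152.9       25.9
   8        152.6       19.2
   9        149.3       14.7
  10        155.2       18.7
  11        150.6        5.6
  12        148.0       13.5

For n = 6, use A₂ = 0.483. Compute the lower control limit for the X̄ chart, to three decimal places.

141.290

X̄̄ = (153.3 + 152.2 + 148.3 + 148.3 + 147.8 + 147.2 + 152.9 + 152.6 + 149.3 + 155.2 + 150.6 + 148.0) / 12 = 1805.7000 / 12 = 150.4750
R̄ = (15.2 + 17.7 + 23.1 + 31.0 + 16.0 + 27.6 + 25.9 + 19.2 + 14.7 + 18.7 + 5.6 + 13.5) / 12 = 228.2000 / 12 = 19.0167
LCL = X̄̄ − A₂·R̄ = 150.4750 − 0.483 × 19.0167 = 141.2900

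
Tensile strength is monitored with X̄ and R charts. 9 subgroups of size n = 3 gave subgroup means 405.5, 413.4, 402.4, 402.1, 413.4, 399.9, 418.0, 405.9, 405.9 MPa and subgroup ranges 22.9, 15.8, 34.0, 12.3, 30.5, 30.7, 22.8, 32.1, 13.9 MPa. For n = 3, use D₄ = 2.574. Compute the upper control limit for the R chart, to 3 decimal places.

R̄ = (22.9 + 15.8 + 34.0 + 12.3 + 30.5 + 30.7 + 22.8 + 32.1 + 13.9) / 9 = 215.0000 / 9 = 23.8889
UCL_R = D₄·R̄ = 2.574 × 23.8889 = 61.4900

61.490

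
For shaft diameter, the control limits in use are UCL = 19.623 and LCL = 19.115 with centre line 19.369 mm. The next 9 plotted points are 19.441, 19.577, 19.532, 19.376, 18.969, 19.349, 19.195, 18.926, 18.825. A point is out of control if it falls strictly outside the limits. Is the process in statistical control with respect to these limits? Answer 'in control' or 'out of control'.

Compare each point to [19.115, 19.623]: sample 5 = 18.969 < LCL; sample 8 = 18.926 < LCL; sample 9 = 18.825 < LCL.

out of control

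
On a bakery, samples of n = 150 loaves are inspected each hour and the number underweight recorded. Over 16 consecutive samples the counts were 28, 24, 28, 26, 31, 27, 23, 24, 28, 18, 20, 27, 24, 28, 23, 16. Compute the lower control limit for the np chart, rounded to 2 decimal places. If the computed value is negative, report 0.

11.06

p̄ = Σdᵢ / (k·n) = 395 / (16 × 150) = 0.16458
LCL = np̄ − 3·√(np̄(1−p̄)) = 24.6875 − 3 × 4.5414 = 11.0633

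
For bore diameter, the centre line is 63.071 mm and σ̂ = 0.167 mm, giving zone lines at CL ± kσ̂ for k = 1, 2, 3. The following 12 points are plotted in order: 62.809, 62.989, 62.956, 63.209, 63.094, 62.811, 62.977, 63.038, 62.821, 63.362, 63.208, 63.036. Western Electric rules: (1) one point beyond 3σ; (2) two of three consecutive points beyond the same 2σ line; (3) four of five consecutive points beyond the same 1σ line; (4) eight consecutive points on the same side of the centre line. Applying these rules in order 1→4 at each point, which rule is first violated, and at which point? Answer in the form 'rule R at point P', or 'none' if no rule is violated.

Zone of each point (C = within 1σ̂, B = 1σ̂–2σ̂, A = 2σ̂–3σ̂, * = beyond 3σ̂; sign = side of CL): 1:-B, 2:-C, 3:-C, 4:+C, 5:+C, 6:-B, 7:-C, 8:-C, 9:-B, 10:+B, 11:+C, 12:-C
No rule fires across all 12 points.

none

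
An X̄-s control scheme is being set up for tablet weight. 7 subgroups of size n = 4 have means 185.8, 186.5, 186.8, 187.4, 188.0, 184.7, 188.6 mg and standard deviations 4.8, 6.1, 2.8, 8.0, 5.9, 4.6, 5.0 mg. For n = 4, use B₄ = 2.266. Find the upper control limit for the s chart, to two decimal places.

12.04

s̄ = (4.8 + 6.1 + 2.8 + 8.0 + 5.9 + 4.6 + 5.0) / 7 = 5.3143
UCL_s = B₄·s̄ = 2.266 × 5.3143 = 12.0422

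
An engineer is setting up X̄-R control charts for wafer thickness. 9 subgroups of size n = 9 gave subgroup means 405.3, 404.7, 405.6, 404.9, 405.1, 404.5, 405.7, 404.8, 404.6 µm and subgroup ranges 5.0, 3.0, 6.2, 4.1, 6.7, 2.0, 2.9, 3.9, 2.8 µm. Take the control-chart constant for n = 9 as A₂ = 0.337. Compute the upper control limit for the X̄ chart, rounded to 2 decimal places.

X̄̄ = (405.3 + 404.7 + 405.6 + 404.9 + 405.1 + 404.5 + 405.7 + 404.8 + 404.6) / 9 = 3645.2000 / 9 = 405.0222
R̄ = (5.0 + 3.0 + 6.2 + 4.1 + 6.7 + 2.0 + 2.9 + 3.9 + 2.8) / 9 = 36.6000 / 9 = 4.0667
UCL = X̄̄ + A₂·R̄ = 405.0222 + 0.337 × 4.0667 = 406.3927

406.39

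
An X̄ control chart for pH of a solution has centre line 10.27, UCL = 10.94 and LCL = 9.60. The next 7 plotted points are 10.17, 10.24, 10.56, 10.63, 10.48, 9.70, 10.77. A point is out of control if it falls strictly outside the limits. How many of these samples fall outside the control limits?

All 7 points lie within [9.60, 10.94].

0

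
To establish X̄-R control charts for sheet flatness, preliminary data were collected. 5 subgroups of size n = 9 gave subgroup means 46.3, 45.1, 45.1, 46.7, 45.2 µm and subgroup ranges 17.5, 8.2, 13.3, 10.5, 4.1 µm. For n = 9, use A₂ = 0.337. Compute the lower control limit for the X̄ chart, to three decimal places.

X̄̄ = (46.3 + 45.1 + 45.1 + 46.7 + 45.2) / 5 = 228.4000 / 5 = 45.6800
R̄ = (17.5 + 8.2 + 13.3 + 10.5 + 4.1) / 5 = 53.6000 / 5 = 10.7200
LCL = X̄̄ − A₂·R̄ = 45.6800 − 0.337 × 10.7200 = 42.0674

42.067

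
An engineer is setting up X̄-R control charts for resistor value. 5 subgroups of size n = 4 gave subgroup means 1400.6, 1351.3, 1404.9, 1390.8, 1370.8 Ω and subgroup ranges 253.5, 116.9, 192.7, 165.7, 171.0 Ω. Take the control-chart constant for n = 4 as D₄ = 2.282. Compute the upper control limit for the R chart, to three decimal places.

R̄ = (253.5 + 116.9 + 192.7 + 165.7 + 171.0) / 5 = 899.8000 / 5 = 179.9600
UCL_R = D₄·R̄ = 2.282 × 179.9600 = 410.6687

410.669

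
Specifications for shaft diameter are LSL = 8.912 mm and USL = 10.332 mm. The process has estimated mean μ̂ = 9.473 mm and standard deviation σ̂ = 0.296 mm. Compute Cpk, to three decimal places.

0.632

Cpu = (USL − μ̂) / (3σ̂) = (10.332 − 9.473) / (3 × 0.296) = 0.9673; Cpl = (μ̂ − LSL) / (3σ̂) = (9.473 − 8.912) / (3 × 0.296) = 0.6318; Cpk = min(Cpu, Cpl) = 0.6318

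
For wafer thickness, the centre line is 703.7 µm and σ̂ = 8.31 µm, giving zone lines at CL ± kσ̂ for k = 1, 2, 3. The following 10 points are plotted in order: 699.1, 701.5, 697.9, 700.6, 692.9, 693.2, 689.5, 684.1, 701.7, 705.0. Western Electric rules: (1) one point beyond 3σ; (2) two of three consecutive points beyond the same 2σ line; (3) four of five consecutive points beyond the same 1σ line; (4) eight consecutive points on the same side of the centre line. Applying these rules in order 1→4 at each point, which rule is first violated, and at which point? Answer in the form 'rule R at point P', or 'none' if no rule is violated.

rule 3 at point 8

Zone of each point (C = within 1σ̂, B = 1σ̂–2σ̂, A = 2σ̂–3σ̂, * = beyond 3σ̂; sign = side of CL): 1:-C, 2:-C, 3:-C, 4:-C, 5:-B, 6:-B, 7:-B, 8:-A, 9:-C, 10:+C
Rule 3 (four of five consecutive points beyond the same 1σ limit) is satisfied at point 8.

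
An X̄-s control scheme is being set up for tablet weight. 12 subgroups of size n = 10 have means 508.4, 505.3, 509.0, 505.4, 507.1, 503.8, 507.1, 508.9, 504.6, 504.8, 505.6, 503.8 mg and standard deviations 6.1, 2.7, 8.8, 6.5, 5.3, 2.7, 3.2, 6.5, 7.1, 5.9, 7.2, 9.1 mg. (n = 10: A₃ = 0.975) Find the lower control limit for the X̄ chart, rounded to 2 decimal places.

500.37

X̄̄ = (508.4 + 505.3 + 509.0 + 505.4 + 507.1 + 503.8 + 507.1 + 508.9 + 504.6 + 504.8 + 505.6 + 503.8) / 12 = 506.1500
s̄ = (6.1 + 2.7 + 8.8 + 6.5 + 5.3 + 2.7 + 3.2 + 6.5 + 7.1 + 5.9 + 7.2 + 9.1) / 12 = 5.9250
LCL = X̄̄ − A₃·s̄ = 506.1500 − 0.975 × 5.9250 = 500.3731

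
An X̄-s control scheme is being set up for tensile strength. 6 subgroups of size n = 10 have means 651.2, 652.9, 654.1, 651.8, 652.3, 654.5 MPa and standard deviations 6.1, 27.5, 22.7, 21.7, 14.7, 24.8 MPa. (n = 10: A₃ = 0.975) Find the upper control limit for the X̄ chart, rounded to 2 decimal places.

X̄̄ = (651.2 + 652.9 + 654.1 + 651.8 + 652.3 + 654.5) / 6 = 652.8000
s̄ = (6.1 + 27.5 + 22.7 + 21.7 + 14.7 + 24.8) / 6 = 19.5833
UCL = X̄̄ + A₃·s̄ = 652.8000 + 0.975 × 19.5833 = 671.8938

671.89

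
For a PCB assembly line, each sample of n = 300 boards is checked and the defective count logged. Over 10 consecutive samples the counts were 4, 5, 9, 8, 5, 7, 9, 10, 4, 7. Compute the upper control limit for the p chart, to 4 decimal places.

0.0484

p̄ = Σdᵢ / (k·n) = 68 / (10 × 300) = 0.02267
UCL = p̄ + 3·√(p̄(1−p̄)/n) = 0.02267 + 3 × √(0.02267×0.97733/300) = 0.02267 + 3 × 0.00859 = 0.04845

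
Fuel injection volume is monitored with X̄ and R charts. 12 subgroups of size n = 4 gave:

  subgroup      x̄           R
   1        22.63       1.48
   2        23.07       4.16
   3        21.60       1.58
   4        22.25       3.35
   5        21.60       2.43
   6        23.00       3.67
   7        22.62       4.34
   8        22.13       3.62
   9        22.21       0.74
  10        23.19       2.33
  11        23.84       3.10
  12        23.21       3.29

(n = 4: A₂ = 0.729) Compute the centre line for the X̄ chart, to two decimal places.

X̄̄ = (22.63 + 23.07 + 21.60 + 22.25 + 21.60 + 23.00 + 22.62 + 22.13 + 22.21 + 23.19 + 23.84 + 23.21) / 12 = 271.3500 / 12 = 22.6125
CL = X̄̄ = 22.6125

22.61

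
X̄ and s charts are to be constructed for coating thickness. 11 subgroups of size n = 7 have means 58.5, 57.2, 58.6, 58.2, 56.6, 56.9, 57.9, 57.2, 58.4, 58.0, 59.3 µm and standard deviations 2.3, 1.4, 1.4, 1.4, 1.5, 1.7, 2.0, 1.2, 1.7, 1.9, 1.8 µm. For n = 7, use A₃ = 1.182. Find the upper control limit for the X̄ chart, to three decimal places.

59.857

X̄̄ = (58.5 + 57.2 + 58.6 + 58.2 + 56.6 + 56.9 + 57.9 + 57.2 + 58.4 + 58.0 + 59.3) / 11 = 57.8909
s̄ = (2.3 + 1.4 + 1.4 + 1.4 + 1.5 + 1.7 + 2.0 + 1.2 + 1.7 + 1.9 + 1.8) / 11 = 1.6636
UCL = X̄̄ + A₃·s̄ = 57.8909 + 1.182 × 1.6636 = 59.8573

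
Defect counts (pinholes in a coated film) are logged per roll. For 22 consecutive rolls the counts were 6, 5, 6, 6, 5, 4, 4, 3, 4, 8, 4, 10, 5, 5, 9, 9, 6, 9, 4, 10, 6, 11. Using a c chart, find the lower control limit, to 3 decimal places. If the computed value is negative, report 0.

c̄ = (6 + 5 + 6 + 6 + 5 + 4 + 4 + 3 + 4 + 8 + 4 + 10 + 5 + 5 + 9 + 9 + 6 + 9 + 4 + 10 + 6 + 11) / 22 = 139 / 22 = 6.3182
LCL = c̄ − 3√c̄ = 6.3182 − 3 × 2.5136 = -1.2226 → 0 (cannot be negative)

0.000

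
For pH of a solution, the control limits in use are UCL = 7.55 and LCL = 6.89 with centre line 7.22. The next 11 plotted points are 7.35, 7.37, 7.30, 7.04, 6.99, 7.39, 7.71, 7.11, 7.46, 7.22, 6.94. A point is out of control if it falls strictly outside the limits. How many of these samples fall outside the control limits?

1

Compare each point to [6.89, 7.55]: sample 7 = 7.71 > UCL.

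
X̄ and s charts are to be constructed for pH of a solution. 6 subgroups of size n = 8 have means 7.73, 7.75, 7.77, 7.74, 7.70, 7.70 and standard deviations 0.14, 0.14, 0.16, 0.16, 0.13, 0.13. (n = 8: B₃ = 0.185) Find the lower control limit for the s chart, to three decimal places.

s̄ = (0.14 + 0.14 + 0.16 + 0.16 + 0.13 + 0.13) / 6 = 0.1433
LCL_s = B₃·s̄ = 0.185 × 0.1433 = 0.0265

0.027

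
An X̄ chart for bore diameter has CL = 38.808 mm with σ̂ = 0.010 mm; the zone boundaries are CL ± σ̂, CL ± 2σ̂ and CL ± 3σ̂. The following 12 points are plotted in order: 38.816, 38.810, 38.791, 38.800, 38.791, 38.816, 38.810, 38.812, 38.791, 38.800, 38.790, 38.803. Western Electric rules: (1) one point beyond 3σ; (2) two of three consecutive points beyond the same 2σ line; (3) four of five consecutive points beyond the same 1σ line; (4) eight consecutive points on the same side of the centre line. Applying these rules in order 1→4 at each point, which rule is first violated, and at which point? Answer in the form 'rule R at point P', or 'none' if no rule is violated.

Zone of each point (C = within 1σ̂, B = 1σ̂–2σ̂, A = 2σ̂–3σ̂, * = beyond 3σ̂; sign = side of CL): 1:+C, 2:+C, 3:-B, 4:-C, 5:-B, 6:+C, 7:+C, 8:+C, 9:-B, 10:-C, 11:-B, 12:-C
No rule fires across all 12 points.

none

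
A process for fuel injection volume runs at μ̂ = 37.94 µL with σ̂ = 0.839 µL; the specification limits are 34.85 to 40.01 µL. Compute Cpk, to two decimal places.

Cpu = (USL − μ̂) / (3σ̂) = (40.01 − 37.94) / (3 × 0.839) = 0.8224; Cpl = (μ̂ − LSL) / (3σ̂) = (37.94 − 34.85) / (3 × 0.839) = 1.2277; Cpk = min(Cpu, Cpl) = 0.8224

0.82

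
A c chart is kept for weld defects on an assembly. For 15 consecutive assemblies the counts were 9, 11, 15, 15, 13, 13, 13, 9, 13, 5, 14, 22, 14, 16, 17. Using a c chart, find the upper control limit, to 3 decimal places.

24.194

c̄ = (9 + 11 + 15 + 15 + 13 + 13 + 13 + 9 + 13 + 5 + 14 + 22 + 14 + 16 + 17) / 15 = 199 / 15 = 13.2667
UCL = c̄ + 3√c̄ = 13.2667 + 3 × √13.2667 = 13.2667 + 3 × 3.6423 = 24.1937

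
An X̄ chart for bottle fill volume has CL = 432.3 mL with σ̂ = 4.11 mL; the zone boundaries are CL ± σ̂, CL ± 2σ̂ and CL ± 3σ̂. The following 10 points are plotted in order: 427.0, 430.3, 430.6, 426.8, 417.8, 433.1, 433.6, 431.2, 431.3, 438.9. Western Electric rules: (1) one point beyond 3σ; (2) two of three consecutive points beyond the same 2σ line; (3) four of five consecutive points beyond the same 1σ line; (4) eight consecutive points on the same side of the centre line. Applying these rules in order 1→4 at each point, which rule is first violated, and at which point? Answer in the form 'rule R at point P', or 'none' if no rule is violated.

Zone of each point (C = within 1σ̂, B = 1σ̂–2σ̂, A = 2σ̂–3σ̂, * = beyond 3σ̂; sign = side of CL): 1:-B, 2:-C, 3:-C, 4:-B, 5:-*, 6:+C, 7:+C, 8:-C, 9:-C, 10:+B
Rule 1 (one point beyond the 3σ limits) is satisfied at point 5.

rule 1 at point 5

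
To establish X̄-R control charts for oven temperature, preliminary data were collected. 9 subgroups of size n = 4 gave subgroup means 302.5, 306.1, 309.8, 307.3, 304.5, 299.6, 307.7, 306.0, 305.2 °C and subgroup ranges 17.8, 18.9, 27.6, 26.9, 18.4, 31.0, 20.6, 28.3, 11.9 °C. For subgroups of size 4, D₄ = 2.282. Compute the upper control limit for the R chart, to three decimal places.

51.066

R̄ = (17.8 + 18.9 + 27.6 + 26.9 + 18.4 + 31.0 + 20.6 + 28.3 + 11.9) / 9 = 201.4000 / 9 = 22.3778
UCL_R = D₄·R̄ = 2.282 × 22.3778 = 51.0661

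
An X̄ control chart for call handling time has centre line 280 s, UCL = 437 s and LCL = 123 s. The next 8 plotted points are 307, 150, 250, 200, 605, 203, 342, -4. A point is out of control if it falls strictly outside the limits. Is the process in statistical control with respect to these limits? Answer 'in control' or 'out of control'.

out of control

Compare each point to [123, 437]: sample 5 = 605 > UCL; sample 8 = -4 < LCL.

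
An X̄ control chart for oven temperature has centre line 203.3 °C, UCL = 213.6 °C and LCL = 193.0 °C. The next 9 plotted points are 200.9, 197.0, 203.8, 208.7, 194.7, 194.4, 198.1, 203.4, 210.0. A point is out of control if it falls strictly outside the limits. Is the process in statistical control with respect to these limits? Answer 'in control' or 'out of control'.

in control

All 9 points lie within [193.0, 213.6].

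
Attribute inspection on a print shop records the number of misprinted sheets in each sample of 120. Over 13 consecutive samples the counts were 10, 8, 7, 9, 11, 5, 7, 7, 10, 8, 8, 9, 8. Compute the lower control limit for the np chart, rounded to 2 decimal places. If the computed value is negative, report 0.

0.00

p̄ = Σdᵢ / (k·n) = 107 / (13 × 120) = 0.06859
LCL = np̄ − 3·√(np̄(1−p̄)) = 8.2308 − 3 × 2.7688 = -0.0756 → 0 (negative, so LCL = 0)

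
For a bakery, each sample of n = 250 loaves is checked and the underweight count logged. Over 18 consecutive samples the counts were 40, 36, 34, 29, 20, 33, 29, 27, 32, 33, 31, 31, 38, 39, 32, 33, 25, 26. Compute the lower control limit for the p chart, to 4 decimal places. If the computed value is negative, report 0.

p̄ = Σdᵢ / (k·n) = 568 / (18 × 250) = 0.12622
LCL = p̄ − 3·√(p̄(1−p̄)/n) = 0.12622 − 3 × 0.02100 = 0.06321

0.0632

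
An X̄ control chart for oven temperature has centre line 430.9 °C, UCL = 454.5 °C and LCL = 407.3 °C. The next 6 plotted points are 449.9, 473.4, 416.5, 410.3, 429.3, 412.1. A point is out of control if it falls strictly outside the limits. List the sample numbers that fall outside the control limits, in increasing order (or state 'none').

2

Compare each point to [407.3, 454.5]: sample 2 = 473.4 > UCL.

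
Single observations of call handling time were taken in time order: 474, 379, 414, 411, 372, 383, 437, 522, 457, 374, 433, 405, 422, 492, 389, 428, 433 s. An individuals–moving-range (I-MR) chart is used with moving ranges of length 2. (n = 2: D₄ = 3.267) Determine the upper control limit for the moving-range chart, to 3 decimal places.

161.512

Moving ranges: 95, 35, 3, 39, 11, 54, 85, 65, 83, 59, 28, 17, 70, 103, 39, 5; M̄R̄ = 791.0000 / 16 = 49.4375
UCL_MR = D₄·M̄R̄ = 3.267 × 49.4375 = 161.5123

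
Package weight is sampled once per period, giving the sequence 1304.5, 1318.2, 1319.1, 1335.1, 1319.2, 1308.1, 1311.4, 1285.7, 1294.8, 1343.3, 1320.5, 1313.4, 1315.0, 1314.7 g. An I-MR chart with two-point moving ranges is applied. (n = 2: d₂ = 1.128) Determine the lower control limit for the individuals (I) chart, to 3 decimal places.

X̄ = (1304.5 + 1318.2 + 1319.1 + 1335.1 + 1319.2 + 1308.1 + 1311.4 + 1285.7 + 1294.8 + 1343.3 + 1320.5 + 1313.4 + 1315.0 + 1314.7) / 14 = 1314.5000
Moving ranges: 13.7, 0.9, 16.0, 15.9, 11.1, 3.3, 25.7, 9.1, 48.5, 22.8, 7.1, 1.6, 0.3; M̄R̄ = 176.0000 / 13 = 13.5385
LCL = X̄ − 3·M̄R̄/d₂ = 1314.5000 − 3 × 13.5385 / 1.128 = 1278.4935

1278.493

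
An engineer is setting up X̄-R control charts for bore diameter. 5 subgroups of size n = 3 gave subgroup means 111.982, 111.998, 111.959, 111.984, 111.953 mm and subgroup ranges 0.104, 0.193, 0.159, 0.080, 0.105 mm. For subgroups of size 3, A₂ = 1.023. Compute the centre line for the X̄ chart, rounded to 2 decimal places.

111.98

X̄̄ = (111.982 + 111.998 + 111.959 + 111.984 + 111.953) / 5 = 559.8760 / 5 = 111.9752
CL = X̄̄ = 111.9752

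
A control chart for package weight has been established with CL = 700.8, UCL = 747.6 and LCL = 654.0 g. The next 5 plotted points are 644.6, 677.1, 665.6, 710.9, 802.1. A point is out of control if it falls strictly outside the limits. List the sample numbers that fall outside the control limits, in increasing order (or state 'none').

1, 5

Compare each point to [654.0, 747.6]: sample 1 = 644.6 < LCL; sample 5 = 802.1 > UCL.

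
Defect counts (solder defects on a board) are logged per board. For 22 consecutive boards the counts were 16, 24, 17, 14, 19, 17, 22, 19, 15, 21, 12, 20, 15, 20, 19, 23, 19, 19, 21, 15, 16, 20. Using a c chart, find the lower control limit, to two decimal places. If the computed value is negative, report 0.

5.48

c̄ = (16 + 24 + 17 + 14 + 19 + 17 + 22 + 19 + 15 + 21 + 12 + 20 + 15 + 20 + 19 + 23 + 19 + 19 + 21 + 15 + 16 + 20) / 22 = 403 / 22 = 18.3182
LCL = c̄ − 3√c̄ = 18.3182 − 3 × 4.2800 = 5.4783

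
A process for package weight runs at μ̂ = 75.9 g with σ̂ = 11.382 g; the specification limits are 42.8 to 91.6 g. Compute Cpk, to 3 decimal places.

Cpu = (USL − μ̂) / (3σ̂) = (91.6 − 75.9) / (3 × 11.382) = 0.4598; Cpl = (μ̂ − LSL) / (3σ̂) = (75.9 − 42.8) / (3 × 11.382) = 0.9694; Cpk = min(Cpu, Cpl) = 0.4598

0.460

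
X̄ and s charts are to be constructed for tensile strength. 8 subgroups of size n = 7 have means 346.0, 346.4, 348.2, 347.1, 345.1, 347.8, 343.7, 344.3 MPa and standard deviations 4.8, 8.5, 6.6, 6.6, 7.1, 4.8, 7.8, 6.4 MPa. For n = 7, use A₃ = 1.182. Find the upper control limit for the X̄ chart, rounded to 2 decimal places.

353.85

X̄̄ = (346.0 + 346.4 + 348.2 + 347.1 + 345.1 + 347.8 + 343.7 + 344.3) / 8 = 346.0750
s̄ = (4.8 + 8.5 + 6.6 + 6.6 + 7.1 + 4.8 + 7.8 + 6.4) / 8 = 6.5750
UCL = X̄̄ + A₃·s̄ = 346.0750 + 1.182 × 6.5750 = 353.8467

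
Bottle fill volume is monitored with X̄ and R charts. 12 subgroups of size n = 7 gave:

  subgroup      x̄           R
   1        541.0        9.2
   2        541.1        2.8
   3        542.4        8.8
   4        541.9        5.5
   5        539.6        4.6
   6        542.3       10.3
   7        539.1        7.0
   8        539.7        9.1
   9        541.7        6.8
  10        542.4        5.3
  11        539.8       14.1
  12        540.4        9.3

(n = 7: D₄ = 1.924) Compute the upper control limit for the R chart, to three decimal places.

14.879

R̄ = (9.2 + 2.8 + 8.8 + 5.5 + 4.6 + 10.3 + 7.0 + 9.1 + 6.8 + 5.3 + 14.1 + 9.3) / 12 = 92.8000 / 12 = 7.7333
UCL_R = D₄·R̄ = 1.924 × 7.7333 = 14.8789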